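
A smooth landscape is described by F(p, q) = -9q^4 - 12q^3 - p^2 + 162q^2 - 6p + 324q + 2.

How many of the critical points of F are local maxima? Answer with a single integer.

2

F separates as a function of p plus a function of q, so ∇F=0 decouples.
∂F/∂p = -2(p + 3) = 0 at p ∈ {-3}; ∂F/∂q = -36(q - 3)(q + 1)(q + 3) = 0 at q ∈ {-3, -1, 3}.
The Hessian is diagonal: diag(F_pp, F_qq). Second derivatives: F_pp(-3)=-2; F_qq(-3)=-432, F_qq(-1)=288, F_qq(3)=-864.
Local maxima occur where both diagonal entries negative: (-3, -3), (-3, 3). Count: 2.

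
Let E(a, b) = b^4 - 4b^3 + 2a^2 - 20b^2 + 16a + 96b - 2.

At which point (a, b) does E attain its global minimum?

E(a,b) separates as P(a) + Q(b) − 2, so its minimum is min P + min Q − 2.
P'(a) = 4a + 16 vanishes at a ∈ {-4}; Q'(b) = 4(b - 4)(b - 2)(b + 3) vanishes at b ∈ {-3, 2, 4}.
Local minima of P (where P''>0): P(-4)=-32. Local minima of Q: Q(-3)=-279, Q(4)=64.
So the global minimum of E is P(-4) + Q(-3) − 2 = -32 − 279 − 2 = -313, attained at (-4, -3).

(-4, -3)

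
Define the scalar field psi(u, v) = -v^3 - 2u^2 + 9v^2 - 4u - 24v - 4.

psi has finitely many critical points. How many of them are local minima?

psi separates as a function of u plus a function of v, so ∇psi=0 decouples.
∂psi/∂u = -4(u + 1) = 0 at u ∈ {-1}; ∂psi/∂v = -3(v - 4)(v - 2) = 0 at v ∈ {2, 4}.
The Hessian is diagonal: diag(psi_uu, psi_vv). Second derivatives: psi_uu(-1)=-4; psi_vv(2)=6, psi_vv(4)=-6.
Local minima occur where both diagonal entries positive: none. Count: 0.

0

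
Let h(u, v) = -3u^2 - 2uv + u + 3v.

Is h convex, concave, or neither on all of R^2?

h is quadratic, so its Hessian is the constant matrix H = [[-6, -2], [-2, 0]].
det(H) = -4, tr(H) = -6.
det(H) < 0, so H is indefinite: neither convex nor concave.

neither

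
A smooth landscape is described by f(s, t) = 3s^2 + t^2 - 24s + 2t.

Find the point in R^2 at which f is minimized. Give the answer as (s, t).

f(s,t) separates as P(s) + Q(t), so its minimum is min P + min Q.
P'(s) = 6s - 24 vanishes at s ∈ {4}; Q'(t) = 2(t + 1) vanishes at t ∈ {-1}.
Local minima of P (where P''>0): P(4)=-48. Local minima of Q: Q(-1)=-1.
So the global minimum of f is P(4) + Q(-1) = -48 − 1 = -49, attained at (4, -1).

(4, -1)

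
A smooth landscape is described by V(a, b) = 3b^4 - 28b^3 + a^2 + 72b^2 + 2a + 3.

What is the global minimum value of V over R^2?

2

V(a,b) separates as P(a) + Q(b) + 3, so its minimum is min P + min Q + 3.
P'(a) = 2a + 2 vanishes at a ∈ {-1}; Q'(b) = 12b(b - 4)(b - 3) vanishes at b ∈ {0, 3, 4}.
Local minima of P (where P''>0): P(-1)=-1. Local minima of Q: Q(0)=0, Q(4)=128.
So the global minimum of V is P(-1) + Q(0) + 3 = -1 + 0 + 3 = 2, attained at (-1, 0).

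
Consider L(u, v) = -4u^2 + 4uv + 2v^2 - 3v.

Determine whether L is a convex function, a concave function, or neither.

L is quadratic, so its Hessian is the constant matrix H = [[-8, 4], [4, 4]].
det(H) = -48, tr(H) = -4.
det(H) < 0, so H is indefinite: neither convex nor concave.

neither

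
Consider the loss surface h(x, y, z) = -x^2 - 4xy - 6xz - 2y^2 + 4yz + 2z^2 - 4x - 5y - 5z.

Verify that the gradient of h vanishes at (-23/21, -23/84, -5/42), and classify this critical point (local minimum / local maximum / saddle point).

saddle point

∇h = (-2x - 4y - 6z - 4, -4x - 4y + 4z - 5, -6x + 4y + 4z - 5); substituting (-23/21, -23/84, -5/42) gives ∇h = (0, 0, 0), so (-23/21, -23/84, -5/42) is indeed a critical point.
The Hessian is constant: H = [[-2, -4, -6], [-4, -4, 4], [-6, 4, 4]].
Leading principal minors: Δ₁ = -2, Δ₂ = -8, Δ₃ = 336.
The minors fit neither the all-positive nor the alternating-sign pattern, so H is indefinite: a saddle point.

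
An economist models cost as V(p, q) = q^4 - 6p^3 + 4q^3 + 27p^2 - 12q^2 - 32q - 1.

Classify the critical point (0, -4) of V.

local minimum

The mixed partial ∂²V/∂p∂q is 0, so the Hessian at any point is diag(V_pp, V_qq) = diag(18(-2p + 3), 12(q^2 + 2q - 2)).
At (0, -4): H = diag(54, 72).
Both eigenvalues are positive, so H is positive definite: a local minimum.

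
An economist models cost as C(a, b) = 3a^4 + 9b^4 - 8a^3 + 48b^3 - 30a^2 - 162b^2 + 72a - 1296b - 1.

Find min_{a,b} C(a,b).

C(a,b) separates as P(a) + Q(b) − 1, so its minimum is min P + min Q − 1.
P'(a) = 12(a - 3)(a - 1)(a + 2) vanishes at a ∈ {-2, 1, 3}; Q'(b) = 36(b - 3)(b + 3)(b + 4) vanishes at b ∈ {-4, -3, 3}.
Local minima of P (where P''>0): P(-2)=-152, P(3)=-27. Local minima of Q: Q(-4)=1824, Q(3)=-3321.
So the global minimum of C is P(-2) + Q(3) − 1 = -152 − 3321 − 1 = -3474, attained at (-2, 3).

-3474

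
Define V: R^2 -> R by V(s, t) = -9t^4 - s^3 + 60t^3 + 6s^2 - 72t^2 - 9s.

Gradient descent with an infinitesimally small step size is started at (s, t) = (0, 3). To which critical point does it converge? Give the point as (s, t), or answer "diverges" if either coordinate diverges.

V is separable, so gradient descent decouples: s follows -∂V/∂s, t follows -∂V/∂t.
∂V/∂s = -3(s - 3)(s - 1); at s=0 this is -9, so s increases.
∂V/∂t = -36t(t - 4)(t - 1); at t=3 this is 216, so t decreases.
s converges to its nearest critical value 1 (a local min of the s-part); t converges to 1. The iterate converges to (1, 1).

(1, 1)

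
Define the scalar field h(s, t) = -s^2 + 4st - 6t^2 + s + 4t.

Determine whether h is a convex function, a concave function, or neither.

h is quadratic, so its Hessian is the constant matrix H = [[-2, 4], [4, -12]].
det(H) = 8, tr(H) = -14.
det(H) > 0 and tr(H) < 0, so H is negative definite everywhere: concave.

concave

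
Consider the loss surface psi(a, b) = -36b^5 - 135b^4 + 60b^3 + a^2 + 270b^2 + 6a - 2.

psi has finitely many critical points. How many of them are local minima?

2

psi separates as a function of a plus a function of b, so ∇psi=0 decouples.
∂psi/∂a = 2(a + 3) = 0 at a ∈ {-3}; ∂psi/∂b = -180b(b - 1)(b + 1)(b + 3) = 0 at b ∈ {-3, -1, 0, 1}.
The Hessian is diagonal: diag(psi_aa, psi_bb). Second derivatives: psi_aa(-3)=2; psi_bb(-3)=4320, psi_bb(-1)=-720, psi_bb(0)=540, psi_bb(1)=-1440.
Local minima occur where both diagonal entries positive: (-3, -3), (-3, 0). Count: 2.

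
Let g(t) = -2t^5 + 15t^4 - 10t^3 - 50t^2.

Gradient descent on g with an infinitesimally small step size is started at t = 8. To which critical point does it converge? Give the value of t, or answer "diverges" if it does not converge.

diverges

g'(t) = -10t(t - 5)(t - 2)(t + 1), so g'(8) = -12960.
Gradient descent moves in the -g' direction, i.e. t is increasing.
There is no critical point above t=8, and g' keeps the same sign, so the iterate runs off to +∞.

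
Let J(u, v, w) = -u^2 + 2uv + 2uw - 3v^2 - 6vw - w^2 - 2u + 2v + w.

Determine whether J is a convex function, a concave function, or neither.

J is quadratic, so its Hessian is the constant matrix H = [[-2, 2, 2], [2, -6, -6], [2, -6, -2]].
Leading principal minors: -2, 8, 32.
Neither pattern holds ⇒ H is indefinite ⇒ neither convex nor concave.

neither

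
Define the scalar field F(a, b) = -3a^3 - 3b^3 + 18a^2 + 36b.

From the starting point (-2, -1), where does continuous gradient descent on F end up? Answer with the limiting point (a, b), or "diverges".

F is separable, so gradient descent decouples: a follows -∂F/∂a, b follows -∂F/∂b.
∂F/∂a = -9a(a - 4); at a=-2 this is -108, so a increases.
∂F/∂b = -9(b - 2)(b + 2); at b=-1 this is 27, so b decreases.
a converges to its nearest critical value 0 (a local min of the a-part); b converges to -2. The iterate converges to (0, -2).

(0, -2)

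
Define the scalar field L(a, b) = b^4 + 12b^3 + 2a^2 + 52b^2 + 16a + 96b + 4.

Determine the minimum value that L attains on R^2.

-92

L(a,b) separates as P(a) + Q(b) + 4, so its minimum is min P + min Q + 4.
P'(a) = 4a + 16 vanishes at a ∈ {-4}; Q'(b) = 4(b + 2)(b + 3)(b + 4) vanishes at b ∈ {-4, -3, -2}.
Local minima of P (where P''>0): P(-4)=-32. Local minima of Q: Q(-4)=-64, Q(-2)=-64.
So the global minimum of L is P(-4) + Q(-4) + 4 = -32 − 64 + 4 = -92, attained at (-4, -4).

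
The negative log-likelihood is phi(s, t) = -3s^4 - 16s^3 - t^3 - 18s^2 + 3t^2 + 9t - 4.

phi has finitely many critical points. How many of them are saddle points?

3

phi separates as a function of s plus a function of t, so ∇phi=0 decouples.
∂phi/∂s = -12s(s + 1)(s + 3) = 0 at s ∈ {-3, -1, 0}; ∂phi/∂t = -3(t - 3)(t + 1) = 0 at t ∈ {-1, 3}.
The Hessian is diagonal: diag(phi_ss, phi_tt). Second derivatives: phi_ss(-3)=-72, phi_ss(-1)=24, phi_ss(0)=-36; phi_tt(-1)=12, phi_tt(3)=-12.
Saddle points occur where the two diagonal entries have opposite signs: (-3, -1), (-1, 3), (0, -1). Count: 3.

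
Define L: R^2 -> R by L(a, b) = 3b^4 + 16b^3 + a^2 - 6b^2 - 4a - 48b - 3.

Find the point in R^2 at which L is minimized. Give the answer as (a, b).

L(a,b) separates as P(a) + Q(b) − 3, so its minimum is min P + min Q − 3.
P'(a) = 2a - 4 vanishes at a ∈ {2}; Q'(b) = 12(b - 1)(b + 1)(b + 4) vanishes at b ∈ {-4, -1, 1}.
Local minima of P (where P''>0): P(2)=-4. Local minima of Q: Q(-4)=-160, Q(1)=-35.
So the global minimum of L is P(2) + Q(-4) − 3 = -4 − 160 − 3 = -167, attained at (2, -4).

(2, -4)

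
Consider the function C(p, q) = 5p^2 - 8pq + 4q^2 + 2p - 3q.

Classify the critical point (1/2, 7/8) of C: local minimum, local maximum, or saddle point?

local minimum

The Hessian of C is constant: H = [[10, -8], [-8, 8]].
det(H) = 10·8 − (-8)² = 16.
det(H) > 0 and tr(H) = 18 > 0, so H is positive definite and the point is a local minimum.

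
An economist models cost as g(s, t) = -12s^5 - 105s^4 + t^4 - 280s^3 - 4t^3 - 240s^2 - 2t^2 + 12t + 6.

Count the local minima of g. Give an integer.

4

g separates as a function of s plus a function of t, so ∇g=0 decouples.
∂g/∂s = -60s(s + 1)(s + 2)(s + 4) = 0 at s ∈ {-4, -2, -1, 0}; ∂g/∂t = 4(t - 3)(t - 1)(t + 1) = 0 at t ∈ {-1, 1, 3}.
The Hessian is diagonal: diag(g_ss, g_tt). Second derivatives: g_ss(-4)=1440, g_ss(-2)=-240, g_ss(-1)=180, g_ss(0)=-480; g_tt(-1)=32, g_tt(1)=-16, g_tt(3)=32.
Local minima occur where both diagonal entries positive: (-4, -1), (-4, 3), (-1, -1), (-1, 3). Count: 4.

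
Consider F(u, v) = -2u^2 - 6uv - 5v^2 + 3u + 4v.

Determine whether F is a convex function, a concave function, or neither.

concave

F is quadratic, so its Hessian is the constant matrix H = [[-4, -6], [-6, -10]].
det(H) = 4, tr(H) = -14.
det(H) > 0 and tr(H) < 0, so H is negative definite everywhere: concave.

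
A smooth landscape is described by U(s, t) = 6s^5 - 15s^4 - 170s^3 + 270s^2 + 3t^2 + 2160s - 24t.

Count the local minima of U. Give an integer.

U separates as a function of s plus a function of t, so ∇U=0 decouples.
∂U/∂s = 30(s - 4)(s - 3)(s + 2)(s + 3) = 0 at s ∈ {-3, -2, 3, 4}; ∂U/∂t = 6(t - 4) = 0 at t ∈ {4}.
The Hessian is diagonal: diag(U_ss, U_tt). Second derivatives: U_ss(-3)=-1260, U_ss(-2)=900, U_ss(3)=-900, U_ss(4)=1260; U_tt(4)=6.
Local minima occur where both diagonal entries positive: (-2, 4), (4, 4). Count: 2.

2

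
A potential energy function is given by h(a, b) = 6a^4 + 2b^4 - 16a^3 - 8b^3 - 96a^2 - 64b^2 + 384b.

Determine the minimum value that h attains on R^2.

h(a,b) separates as P(a) + Q(b), so its minimum is min P + min Q.
P'(a) = 24a(a - 4)(a + 2) vanishes at a ∈ {-2, 0, 4}; Q'(b) = 8(b - 4)(b - 3)(b + 4) vanishes at b ∈ {-4, 3, 4}.
Local minima of P (where P''>0): P(-2)=-160, P(4)=-1024. Local minima of Q: Q(-4)=-1536, Q(4)=512.
So the global minimum of h is P(4) + Q(-4) = -1024 − 1536 = -2560, attained at (4, -4).

-2560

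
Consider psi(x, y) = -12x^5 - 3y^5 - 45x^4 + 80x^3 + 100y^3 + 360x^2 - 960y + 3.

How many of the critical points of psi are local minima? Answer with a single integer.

4

psi separates as a function of x plus a function of y, so ∇psi=0 decouples.
∂psi/∂x = -60x(x - 2)(x + 2)(x + 3) = 0 at x ∈ {-3, -2, 0, 2}; ∂psi/∂y = -15(y - 4)(y - 2)(y + 2)(y + 4) = 0 at y ∈ {-4, -2, 2, 4}.
The Hessian is diagonal: diag(psi_xx, psi_yy). Second derivatives: psi_xx(-3)=900, psi_xx(-2)=-480, psi_xx(0)=720, psi_xx(2)=-2400; psi_yy(-4)=1440, psi_yy(-2)=-720, psi_yy(2)=720, psi_yy(4)=-1440.
Local minima occur where both diagonal entries positive: (-3, -4), (-3, 2), (0, -4), (0, 2). Count: 4.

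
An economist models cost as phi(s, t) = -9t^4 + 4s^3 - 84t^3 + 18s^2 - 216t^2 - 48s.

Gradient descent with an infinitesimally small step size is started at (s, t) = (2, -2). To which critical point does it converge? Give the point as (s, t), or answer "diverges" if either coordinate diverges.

(1, -3)

phi is separable, so gradient descent decouples: s follows -∂phi/∂s, t follows -∂phi/∂t.
∂phi/∂s = 12(s - 1)(s + 4); at s=2 this is 72, so s decreases.
∂phi/∂t = -36t(t + 3)(t + 4); at t=-2 this is 144, so t decreases.
s converges to its nearest critical value 1 (a local min of the s-part); t converges to -3. The iterate converges to (1, -3).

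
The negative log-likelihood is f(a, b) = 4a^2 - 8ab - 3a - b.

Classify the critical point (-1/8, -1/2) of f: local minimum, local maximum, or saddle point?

The Hessian of f is constant: H = [[8, -8], [-8, 0]].
det(H) = 8·0 − (-8)² = -64.
Since det(H) < 0, H is indefinite and the critical point is a saddle point.

saddle point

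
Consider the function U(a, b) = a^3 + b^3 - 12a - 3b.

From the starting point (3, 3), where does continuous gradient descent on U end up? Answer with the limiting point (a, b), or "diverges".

(2, 1)

U is separable, so gradient descent decouples: a follows -∂U/∂a, b follows -∂U/∂b.
∂U/∂a = 3(a - 2)(a + 2); at a=3 this is 15, so a decreases.
∂U/∂b = 3(b - 1)(b + 1); at b=3 this is 24, so b decreases.
a converges to its nearest critical value 2 (a local min of the a-part); b converges to 1. The iterate converges to (2, 1).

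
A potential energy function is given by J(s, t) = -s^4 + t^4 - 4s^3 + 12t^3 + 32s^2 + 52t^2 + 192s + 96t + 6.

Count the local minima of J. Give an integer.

2

J separates as a function of s plus a function of t, so ∇J=0 decouples.
∂J/∂s = -4(s - 4)(s + 3)(s + 4) = 0 at s ∈ {-4, -3, 4}; ∂J/∂t = 4(t + 2)(t + 3)(t + 4) = 0 at t ∈ {-4, -3, -2}.
The Hessian is diagonal: diag(J_ss, J_tt). Second derivatives: J_ss(-4)=-32, J_ss(-3)=28, J_ss(4)=-224; J_tt(-4)=8, J_tt(-3)=-4, J_tt(-2)=8.
Local minima occur where both diagonal entries positive: (-3, -4), (-3, -2). Count: 2.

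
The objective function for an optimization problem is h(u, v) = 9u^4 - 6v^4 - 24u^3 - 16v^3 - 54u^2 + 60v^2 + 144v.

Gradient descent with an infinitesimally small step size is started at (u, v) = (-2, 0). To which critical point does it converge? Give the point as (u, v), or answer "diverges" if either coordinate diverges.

h is separable, so gradient descent decouples: u follows -∂h/∂u, v follows -∂h/∂v.
∂h/∂u = 36u(u - 3)(u + 1); at u=-2 this is -360, so u increases.
∂h/∂v = -24(v - 2)(v + 1)(v + 3); at v=0 this is 144, so v decreases.
u converges to its nearest critical value -1 (a local min of the u-part); v converges to -1. The iterate converges to (-1, -1).

(-1, -1)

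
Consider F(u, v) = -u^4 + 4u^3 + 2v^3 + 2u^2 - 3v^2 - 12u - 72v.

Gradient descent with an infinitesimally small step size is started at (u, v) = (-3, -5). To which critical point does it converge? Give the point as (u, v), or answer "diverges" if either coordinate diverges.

diverges

F is separable, so gradient descent decouples: u follows -∂F/∂u, v follows -∂F/∂v.
∂F/∂u = -4(u - 3)(u - 1)(u + 1); at u=-3 this is 192, so u decreases.
∂F/∂v = 6(v - 4)(v + 3); at v=-5 this is 108, so v decreases.
The u-coordinate has no critical point in that direction and runs off to infinity.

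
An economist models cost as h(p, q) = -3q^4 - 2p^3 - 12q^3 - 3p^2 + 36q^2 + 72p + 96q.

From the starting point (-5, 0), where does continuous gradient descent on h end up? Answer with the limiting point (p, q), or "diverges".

h is separable, so gradient descent decouples: p follows -∂h/∂p, q follows -∂h/∂q.
∂h/∂p = -6(p - 3)(p + 4); at p=-5 this is -48, so p increases.
∂h/∂q = -12(q - 2)(q + 1)(q + 4); at q=0 this is 96, so q decreases.
p converges to its nearest critical value -4 (a local min of the p-part); q converges to -1. The iterate converges to (-4, -1).

(-4, -1)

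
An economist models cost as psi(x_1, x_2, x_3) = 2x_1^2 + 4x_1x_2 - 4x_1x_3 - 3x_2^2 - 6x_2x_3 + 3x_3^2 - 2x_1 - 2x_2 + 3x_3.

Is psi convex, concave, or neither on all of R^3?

psi is quadratic, so its Hessian is the constant matrix H = [[4, 4, -4], [4, -6, -6], [-4, -6, 6]].
Leading principal minors: 4, -40, -96.
Neither pattern holds ⇒ H is indefinite ⇒ neither convex nor concave.

neither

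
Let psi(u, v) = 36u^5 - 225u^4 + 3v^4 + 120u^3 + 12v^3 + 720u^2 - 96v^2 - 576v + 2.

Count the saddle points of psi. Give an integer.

psi separates as a function of u plus a function of v, so ∇psi=0 decouples.
∂psi/∂u = 180u(u - 4)(u - 2)(u + 1) = 0 at u ∈ {-1, 0, 2, 4}; ∂psi/∂v = 12(v - 4)(v + 3)(v + 4) = 0 at v ∈ {-4, -3, 4}.
The Hessian is diagonal: diag(psi_uu, psi_vv). Second derivatives: psi_uu(-1)=-2700, psi_uu(0)=1440, psi_uu(2)=-2160, psi_uu(4)=7200; psi_vv(-4)=96, psi_vv(-3)=-84, psi_vv(4)=672.
Saddle points occur where the two diagonal entries have opposite signs: (-1, -4), (-1, 4), (0, -3), (2, -4), (2, 4), (4, -3). Count: 6.

6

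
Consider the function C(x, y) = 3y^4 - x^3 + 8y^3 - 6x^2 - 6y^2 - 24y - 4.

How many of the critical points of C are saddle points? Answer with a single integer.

C separates as a function of x plus a function of y, so ∇C=0 decouples.
∂C/∂x = -3x(x + 4) = 0 at x ∈ {-4, 0}; ∂C/∂y = 12(y - 1)(y + 1)(y + 2) = 0 at y ∈ {-2, -1, 1}.
The Hessian is diagonal: diag(C_xx, C_yy). Second derivatives: C_xx(-4)=12, C_xx(0)=-12; C_yy(-2)=36, C_yy(-1)=-24, C_yy(1)=72.
Saddle points occur where the two diagonal entries have opposite signs: (-4, -1), (0, -2), (0, 1). Count: 3.

3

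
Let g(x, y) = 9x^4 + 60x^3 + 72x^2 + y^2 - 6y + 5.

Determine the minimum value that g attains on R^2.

-388

g(x,y) separates as P(x) + Q(y) + 5, so its minimum is min P + min Q + 5.
P'(x) = 36x(x + 1)(x + 4) vanishes at x ∈ {-4, -1, 0}; Q'(y) = 2y - 6 vanishes at y ∈ {3}.
Local minima of P (where P''>0): P(-4)=-384, P(0)=0. Local minima of Q: Q(3)=-9.
So the global minimum of g is P(-4) + Q(3) + 5 = -384 − 9 + 5 = -388, attained at (-4, 3).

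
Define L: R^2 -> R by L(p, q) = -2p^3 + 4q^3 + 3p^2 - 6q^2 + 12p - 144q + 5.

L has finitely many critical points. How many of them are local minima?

L separates as a function of p plus a function of q, so ∇L=0 decouples.
∂L/∂p = -6(p - 2)(p + 1) = 0 at p ∈ {-1, 2}; ∂L/∂q = 12(q - 4)(q + 3) = 0 at q ∈ {-3, 4}.
The Hessian is diagonal: diag(L_pp, L_qq). Second derivatives: L_pp(-1)=18, L_pp(2)=-18; L_qq(-3)=-84, L_qq(4)=84.
Local minima occur where both diagonal entries positive: (-1, 4). Count: 1.

1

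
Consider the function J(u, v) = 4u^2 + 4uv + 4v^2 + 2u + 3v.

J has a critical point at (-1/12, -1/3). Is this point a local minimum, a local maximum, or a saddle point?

local minimum

The Hessian of J is constant: H = [[8, 4], [4, 8]].
det(H) = 8·8 − 4² = 48.
det(H) > 0 and tr(H) = 16 > 0, so H is positive definite and the point is a local minimum.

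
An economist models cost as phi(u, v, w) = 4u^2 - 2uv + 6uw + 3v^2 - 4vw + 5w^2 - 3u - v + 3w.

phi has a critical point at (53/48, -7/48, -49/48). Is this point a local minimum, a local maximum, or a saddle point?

local minimum

The Hessian is constant: H = [[8, -2, 6], [-2, 6, -4], [6, -4, 10]].
Leading principal minors: Δ₁ = 8, Δ₂ = 44, Δ₃ = 192.
All leading minors are positive, so H is positive definite: a local minimum.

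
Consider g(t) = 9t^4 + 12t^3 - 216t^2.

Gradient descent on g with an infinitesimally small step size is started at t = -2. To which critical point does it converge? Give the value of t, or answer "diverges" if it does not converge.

-4

g'(t) = 36t(t - 3)(t + 4), so g'(-2) = 720.
Gradient descent moves in the -g' direction, i.e. t is decreasing.
The nearest critical point in that direction is t = -4, where g'' = 1008 > 0 (a local minimum). The iterate converges there.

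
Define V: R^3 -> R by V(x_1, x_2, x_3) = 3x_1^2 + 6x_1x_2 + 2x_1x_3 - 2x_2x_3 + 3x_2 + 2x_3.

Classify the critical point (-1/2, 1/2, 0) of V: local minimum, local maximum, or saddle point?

The Hessian is constant: H = [[6, 6, 2], [6, 0, -2], [2, -2, 0]].
Leading principal minors: Δ₁ = 6, Δ₂ = -36, Δ₃ = -72.
The minors fit neither the all-positive nor the alternating-sign pattern, so H is indefinite: a saddle point.

saddle point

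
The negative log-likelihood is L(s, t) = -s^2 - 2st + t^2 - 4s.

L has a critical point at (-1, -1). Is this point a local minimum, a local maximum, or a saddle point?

The Hessian of L is constant: H = [[-2, -2], [-2, 2]].
det(H) = (-2)·2 − (-2)² = -8.
Since det(H) < 0, H is indefinite and the critical point is a saddle point.

saddle point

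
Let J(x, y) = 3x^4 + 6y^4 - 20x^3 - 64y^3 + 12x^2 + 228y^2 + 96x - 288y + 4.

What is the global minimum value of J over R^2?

-175

J(x,y) separates as P(x) + Q(y) + 4, so its minimum is min P + min Q + 4.
P'(x) = 12(x - 4)(x - 2)(x + 1) vanishes at x ∈ {-1, 2, 4}; Q'(y) = 24(y - 4)(y - 3)(y - 1) vanishes at y ∈ {1, 3, 4}.
Local minima of P (where P''>0): P(-1)=-61, P(4)=64. Local minima of Q: Q(1)=-118, Q(4)=-64.
So the global minimum of J is P(-1) + Q(1) + 4 = -61 − 118 + 4 = -175, attained at (-1, 1).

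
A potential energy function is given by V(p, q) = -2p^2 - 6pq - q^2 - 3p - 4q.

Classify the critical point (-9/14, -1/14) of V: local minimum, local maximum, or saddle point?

saddle point

The Hessian of V is constant: H = [[-4, -6], [-6, -2]].
det(H) = (-4)·(-2) − (-6)² = -28.
Since det(H) < 0, H is indefinite and the critical point is a saddle point.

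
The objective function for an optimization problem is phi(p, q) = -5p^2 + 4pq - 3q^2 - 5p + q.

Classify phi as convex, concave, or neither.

phi is quadratic, so its Hessian is the constant matrix H = [[-10, 4], [4, -6]].
det(H) = 44, tr(H) = -16.
det(H) > 0 and tr(H) < 0, so H is negative definite everywhere: concave.

concave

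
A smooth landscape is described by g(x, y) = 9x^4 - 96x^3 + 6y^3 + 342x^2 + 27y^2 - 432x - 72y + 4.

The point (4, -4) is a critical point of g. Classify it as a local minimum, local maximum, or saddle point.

saddle point

The mixed partial ∂²g/∂x∂y is 0, so the Hessian at any point is diag(g_xx, g_yy) = diag(36(3x^2 - 16x + 19), 18(2y + 3)).
At (4, -4): H = diag(108, -90).
The eigenvalues have opposite signs, so H is indefinite: a saddle point.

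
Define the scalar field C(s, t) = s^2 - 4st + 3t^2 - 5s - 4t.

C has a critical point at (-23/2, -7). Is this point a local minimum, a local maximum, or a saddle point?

saddle point

The Hessian of C is constant: H = [[2, -4], [-4, 6]].
det(H) = 2·6 − (-4)² = -4.
Since det(H) < 0, H is indefinite and the critical point is a saddle point.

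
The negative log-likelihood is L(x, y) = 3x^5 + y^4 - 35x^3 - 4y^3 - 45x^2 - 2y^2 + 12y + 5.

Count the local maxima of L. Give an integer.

2

L separates as a function of x plus a function of y, so ∇L=0 decouples.
∂L/∂x = 15x(x - 3)(x + 1)(x + 2) = 0 at x ∈ {-2, -1, 0, 3}; ∂L/∂y = 4(y - 3)(y - 1)(y + 1) = 0 at y ∈ {-1, 1, 3}.
The Hessian is diagonal: diag(L_xx, L_yy). Second derivatives: L_xx(-2)=-150, L_xx(-1)=60, L_xx(0)=-90, L_xx(3)=900; L_yy(-1)=32, L_yy(1)=-16, L_yy(3)=32.
Local maxima occur where both diagonal entries negative: (-2, 1), (0, 1). Count: 2.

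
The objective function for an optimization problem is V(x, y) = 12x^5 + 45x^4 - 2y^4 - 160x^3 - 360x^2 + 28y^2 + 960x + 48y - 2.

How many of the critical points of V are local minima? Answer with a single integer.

2

V separates as a function of x plus a function of y, so ∇V=0 decouples.
∂V/∂x = 60(x - 2)(x - 1)(x + 2)(x + 4) = 0 at x ∈ {-4, -2, 1, 2}; ∂V/∂y = -8(y - 3)(y + 1)(y + 2) = 0 at y ∈ {-2, -1, 3}.
The Hessian is diagonal: diag(V_xx, V_yy). Second derivatives: V_xx(-4)=-3600, V_xx(-2)=1440, V_xx(1)=-900, V_xx(2)=1440; V_yy(-2)=-40, V_yy(-1)=32, V_yy(3)=-160.
Local minima occur where both diagonal entries positive: (-2, -1), (2, -1). Count: 2.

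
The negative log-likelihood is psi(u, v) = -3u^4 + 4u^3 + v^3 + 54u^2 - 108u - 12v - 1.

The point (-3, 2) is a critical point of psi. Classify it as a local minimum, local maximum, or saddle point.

The mixed partial ∂²psi/∂u∂v is 0, so the Hessian at any point is diag(psi_uu, psi_vv) = diag(12(-3u^2 + 2u + 9), 6v).
At (-3, 2): H = diag(-288, 12).
The eigenvalues have opposite signs, so H is indefinite: a saddle point.

saddle point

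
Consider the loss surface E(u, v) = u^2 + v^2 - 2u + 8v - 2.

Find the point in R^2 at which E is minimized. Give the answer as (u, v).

(1, -4)

E(u,v) separates as P(u) + Q(v) − 2, so its minimum is min P + min Q − 2.
P'(u) = 2u - 2 vanishes at u ∈ {1}; Q'(v) = 2v + 8 vanishes at v ∈ {-4}.
Local minima of P (where P''>0): P(1)=-1. Local minima of Q: Q(-4)=-16.
So the global minimum of E is P(1) + Q(-4) − 2 = -1 − 16 − 2 = -19, attained at (1, -4).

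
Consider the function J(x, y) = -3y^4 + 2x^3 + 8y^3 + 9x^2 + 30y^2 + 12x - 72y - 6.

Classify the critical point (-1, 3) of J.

The mixed partial ∂²J/∂x∂y is 0, so the Hessian at any point is diag(J_xx, J_yy) = diag(6(2x + 3), 12(-3y^2 + 4y + 5)).
At (-1, 3): H = diag(6, -120).
The eigenvalues have opposite signs, so H is indefinite: a saddle point.

saddle point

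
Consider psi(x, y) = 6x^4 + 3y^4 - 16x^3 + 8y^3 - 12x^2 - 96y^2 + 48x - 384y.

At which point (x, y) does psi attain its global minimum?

psi(x,y) separates as P(x) + Q(y), so its minimum is min P + min Q.
P'(x) = 24(x - 2)(x - 1)(x + 1) vanishes at x ∈ {-1, 1, 2}; Q'(y) = 12(y - 4)(y + 2)(y + 4) vanishes at y ∈ {-4, -2, 4}.
Local minima of P (where P''>0): P(-1)=-38, P(2)=16. Local minima of Q: Q(-4)=256, Q(4)=-1792.
So the global minimum of psi is P(-1) + Q(4) = -38 − 1792 = -1830, attained at (-1, 4).

(-1, 4)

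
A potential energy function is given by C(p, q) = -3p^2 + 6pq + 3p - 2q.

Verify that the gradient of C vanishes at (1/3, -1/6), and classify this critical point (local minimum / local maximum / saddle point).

∇C = (-6p + 6q + 3, 6p - 2); substituting (1/3, -1/6) gives ∇C = (0, 0), so (1/3, -1/6) is indeed a critical point.
The Hessian of C is constant: H = [[-6, 6], [6, 0]].
det(H) = (-6)·0 − 6² = -36.
Since det(H) < 0, H is indefinite and the critical point is a saddle point.

saddle point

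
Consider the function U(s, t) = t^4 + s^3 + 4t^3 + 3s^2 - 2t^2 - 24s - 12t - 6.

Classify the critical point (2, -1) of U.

The mixed partial ∂²U/∂s∂t is 0, so the Hessian at any point is diag(U_ss, U_tt) = diag(6(s + 1), 4(3t^2 + 6t - 1)).
At (2, -1): H = diag(18, -16).
The eigenvalues have opposite signs, so H is indefinite: a saddle point.

saddle point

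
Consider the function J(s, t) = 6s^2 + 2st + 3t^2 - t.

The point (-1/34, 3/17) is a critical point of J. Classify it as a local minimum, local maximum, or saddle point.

The Hessian of J is constant: H = [[12, 2], [2, 6]].
det(H) = 12·6 − 2² = 68.
det(H) > 0 and tr(H) = 18 > 0, so H is positive definite and the point is a local minimum.

local minimum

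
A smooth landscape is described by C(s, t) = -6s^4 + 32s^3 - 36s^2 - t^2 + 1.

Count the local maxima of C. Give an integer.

C separates as a function of s plus a function of t, so ∇C=0 decouples.
∂C/∂s = -24s(s - 3)(s - 1) = 0 at s ∈ {0, 1, 3}; ∂C/∂t = -2t = 0 at t ∈ {0}.
The Hessian is diagonal: diag(C_ss, C_tt). Second derivatives: C_ss(0)=-72, C_ss(1)=48, C_ss(3)=-144; C_tt(0)=-2.
Local maxima occur where both diagonal entries negative: (0, 0), (3, 0). Count: 2.

2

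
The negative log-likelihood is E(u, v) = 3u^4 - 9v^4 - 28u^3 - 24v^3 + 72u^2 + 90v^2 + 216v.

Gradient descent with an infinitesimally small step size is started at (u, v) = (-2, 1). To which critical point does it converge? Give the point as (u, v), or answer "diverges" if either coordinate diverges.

(0, -1)

E is separable, so gradient descent decouples: u follows -∂E/∂u, v follows -∂E/∂v.
∂E/∂u = 12u(u - 4)(u - 3); at u=-2 this is -720, so u increases.
∂E/∂v = -36(v - 2)(v + 1)(v + 3); at v=1 this is 288, so v decreases.
u converges to its nearest critical value 0 (a local min of the u-part); v converges to -1. The iterate converges to (0, -1).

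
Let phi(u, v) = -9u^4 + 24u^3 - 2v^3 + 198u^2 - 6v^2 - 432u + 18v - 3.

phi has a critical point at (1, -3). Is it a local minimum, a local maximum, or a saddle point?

The mixed partial ∂²phi/∂u∂v is 0, so the Hessian at any point is diag(phi_uu, phi_vv) = diag(36(-3u^2 + 4u + 11), -12(v + 1)).
At (1, -3): H = diag(432, 24).
Both eigenvalues are positive, so H is positive definite: a local minimum.

local minimum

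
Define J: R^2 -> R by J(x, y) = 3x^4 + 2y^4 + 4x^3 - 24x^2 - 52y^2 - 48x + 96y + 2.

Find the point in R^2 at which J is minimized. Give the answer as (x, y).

(2, -4)

J(x,y) separates as P(x) + Q(y) + 2, so its minimum is min P + min Q + 2.
P'(x) = 12(x - 2)(x + 1)(x + 2) vanishes at x ∈ {-2, -1, 2}; Q'(y) = 8(y - 3)(y - 1)(y + 4) vanishes at y ∈ {-4, 1, 3}.
Local minima of P (where P''>0): P(-2)=16, P(2)=-112. Local minima of Q: Q(-4)=-704, Q(3)=-18.
So the global minimum of J is P(2) + Q(-4) + 2 = -112 − 704 + 2 = -814, attained at (2, -4).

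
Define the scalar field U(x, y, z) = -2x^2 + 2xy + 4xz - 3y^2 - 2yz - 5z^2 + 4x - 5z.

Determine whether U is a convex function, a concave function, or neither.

concave

U is quadratic, so its Hessian is the constant matrix H = [[-4, 2, 4], [2, -6, -2], [4, -2, -10]].
Leading principal minors: -4, 20, -120.
Signs alternate −, +, − ⇒ H ≺ 0 ⇒ concave.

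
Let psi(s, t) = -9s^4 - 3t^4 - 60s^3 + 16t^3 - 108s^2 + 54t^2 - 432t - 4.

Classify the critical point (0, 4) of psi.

local maximum

The mixed partial ∂²psi/∂s∂t is 0, so the Hessian at any point is diag(psi_ss, psi_tt) = diag(-36(3s^2 + 10s + 6), 12(-3t^2 + 8t + 9)).
At (0, 4): H = diag(-216, -84).
Both eigenvalues are negative, so H is negative definite: a local maximum.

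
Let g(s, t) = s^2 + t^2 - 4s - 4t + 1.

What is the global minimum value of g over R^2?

-7

g(s,t) separates as P(s) + Q(t) + 1, so its minimum is min P + min Q + 1.
P'(s) = 2s - 4 vanishes at s ∈ {2}; Q'(t) = 2(t - 2) vanishes at t ∈ {2}.
Local minima of P (where P''>0): P(2)=-4. Local minima of Q: Q(2)=-4.
So the global minimum of g is P(2) + Q(2) + 1 = -4 − 4 + 1 = -7, attained at (2, 2).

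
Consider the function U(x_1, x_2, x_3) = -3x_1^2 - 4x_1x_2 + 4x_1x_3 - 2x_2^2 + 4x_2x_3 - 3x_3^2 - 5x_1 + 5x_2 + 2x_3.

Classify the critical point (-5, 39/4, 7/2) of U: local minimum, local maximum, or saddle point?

local maximum

The Hessian is constant: H = [[-6, -4, 4], [-4, -4, 4], [4, 4, -6]].
Leading principal minors: Δ₁ = -6, Δ₂ = 8, Δ₃ = -16.
The minors alternate sign starting negative (−, +, −), so H is negative definite: a local maximum.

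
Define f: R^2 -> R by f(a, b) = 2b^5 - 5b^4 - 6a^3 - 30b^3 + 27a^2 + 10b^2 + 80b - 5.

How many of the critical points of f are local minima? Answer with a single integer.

f separates as a function of a plus a function of b, so ∇f=0 decouples.
∂f/∂a = -18a(a - 3) = 0 at a ∈ {0, 3}; ∂f/∂b = 10(b - 4)(b - 1)(b + 1)(b + 2) = 0 at b ∈ {-2, -1, 1, 4}.
The Hessian is diagonal: diag(f_aa, f_bb). Second derivatives: f_aa(0)=54, f_aa(3)=-54; f_bb(-2)=-180, f_bb(-1)=100, f_bb(1)=-180, f_bb(4)=900.
Local minima occur where both diagonal entries positive: (0, -1), (0, 4). Count: 2.

2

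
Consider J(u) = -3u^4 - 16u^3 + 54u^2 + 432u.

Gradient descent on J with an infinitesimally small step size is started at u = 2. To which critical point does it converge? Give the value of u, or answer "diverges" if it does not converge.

-3

J'(u) = -12(u - 3)(u + 3)(u + 4), so J'(2) = 360.
Gradient descent moves in the -J' direction, i.e. u is decreasing.
The nearest critical point in that direction is u = -3, where J'' = 72 > 0 (a local minimum). The iterate converges there.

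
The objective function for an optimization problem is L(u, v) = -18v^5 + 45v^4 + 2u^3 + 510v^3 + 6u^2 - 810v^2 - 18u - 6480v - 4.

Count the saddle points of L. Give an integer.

L separates as a function of u plus a function of v, so ∇L=0 decouples.
∂L/∂u = 6(u - 1)(u + 3) = 0 at u ∈ {-3, 1}; ∂L/∂v = -90(v - 4)(v - 3)(v + 2)(v + 3) = 0 at v ∈ {-3, -2, 3, 4}.
The Hessian is diagonal: diag(L_uu, L_vv). Second derivatives: L_uu(-3)=-24, L_uu(1)=24; L_vv(-3)=3780, L_vv(-2)=-2700, L_vv(3)=2700, L_vv(4)=-3780.
Saddle points occur where the two diagonal entries have opposite signs: (-3, -3), (-3, 3), (1, -2), (1, 4). Count: 4.

4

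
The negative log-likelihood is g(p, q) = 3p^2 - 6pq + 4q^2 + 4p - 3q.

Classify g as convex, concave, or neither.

convex

g is quadratic, so its Hessian is the constant matrix H = [[6, -6], [-6, 8]].
det(H) = 12, tr(H) = 14.
det(H) > 0 and tr(H) > 0, so H is positive definite everywhere: convex.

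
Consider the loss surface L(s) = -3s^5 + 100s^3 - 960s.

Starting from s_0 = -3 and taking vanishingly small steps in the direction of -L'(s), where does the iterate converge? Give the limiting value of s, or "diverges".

L'(s) = -15(s - 4)(s - 2)(s + 2)(s + 4), so L'(-3) = 525.
Gradient descent moves in the -L' direction, i.e. s is decreasing.
The nearest critical point in that direction is s = -4, where L'' = 1440 > 0 (a local minimum). The iterate converges there.

-4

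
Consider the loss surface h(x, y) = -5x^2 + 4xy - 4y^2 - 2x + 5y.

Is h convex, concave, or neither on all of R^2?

concave

h is quadratic, so its Hessian is the constant matrix H = [[-10, 4], [4, -8]].
det(H) = 64, tr(H) = -18.
det(H) > 0 and tr(H) < 0, so H is negative definite everywhere: concave.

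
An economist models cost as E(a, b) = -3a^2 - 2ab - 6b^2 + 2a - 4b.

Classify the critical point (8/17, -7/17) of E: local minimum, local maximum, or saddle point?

The Hessian of E is constant: H = [[-6, -2], [-2, -12]].
det(H) = (-6)·(-12) − (-2)² = 68.
det(H) > 0 and tr(H) = -18 < 0, so H is negative definite and the point is a local maximum.

local maximum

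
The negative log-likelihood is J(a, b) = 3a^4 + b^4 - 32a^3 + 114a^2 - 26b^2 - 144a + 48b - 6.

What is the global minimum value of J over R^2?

-417

J(a,b) separates as P(a) + Q(b) − 6, so its minimum is min P + min Q − 6.
P'(a) = 12(a - 4)(a - 3)(a - 1) vanishes at a ∈ {1, 3, 4}; Q'(b) = 4(b - 3)(b - 1)(b + 4) vanishes at b ∈ {-4, 1, 3}.
Local minima of P (where P''>0): P(1)=-59, P(4)=-32. Local minima of Q: Q(-4)=-352, Q(3)=-9.
So the global minimum of J is P(1) + Q(-4) − 6 = -59 − 352 − 6 = -417, attained at (1, -4).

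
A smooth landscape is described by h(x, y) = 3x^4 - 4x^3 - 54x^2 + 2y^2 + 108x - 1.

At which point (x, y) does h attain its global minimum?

h(x,y) separates as P(x) + Q(y) − 1, so its minimum is min P + min Q − 1.
P'(x) = 12(x - 3)(x - 1)(x + 3) vanishes at x ∈ {-3, 1, 3}; Q'(y) = 4y vanishes at y ∈ {0}.
Local minima of P (where P''>0): P(-3)=-459, P(3)=-27. Local minima of Q: Q(0)=0.
So the global minimum of h is P(-3) + Q(0) − 1 = -459 + 0 − 1 = -460, attained at (-3, 0).

(-3, 0)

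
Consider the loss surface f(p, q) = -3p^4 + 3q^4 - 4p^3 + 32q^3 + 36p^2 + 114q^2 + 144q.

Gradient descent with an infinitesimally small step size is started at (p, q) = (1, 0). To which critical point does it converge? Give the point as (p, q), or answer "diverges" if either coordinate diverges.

f is separable, so gradient descent decouples: p follows -∂f/∂p, q follows -∂f/∂q.
∂f/∂p = -12p(p - 2)(p + 3); at p=1 this is 48, so p decreases.
∂f/∂q = 12(q + 1)(q + 3)(q + 4); at q=0 this is 144, so q decreases.
p converges to its nearest critical value 0 (a local min of the p-part); q converges to -1. The iterate converges to (0, -1).

(0, -1)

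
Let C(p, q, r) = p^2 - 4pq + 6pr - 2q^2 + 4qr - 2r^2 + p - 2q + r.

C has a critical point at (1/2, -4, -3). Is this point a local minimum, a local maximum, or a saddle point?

saddle point

The Hessian is constant: H = [[2, -4, 6], [-4, -4, 4], [6, 4, -4]].
Leading principal minors: Δ₁ = 2, Δ₂ = -24, Δ₃ = 16.
The minors fit neither the all-positive nor the alternating-sign pattern, so H is indefinite: a saddle point.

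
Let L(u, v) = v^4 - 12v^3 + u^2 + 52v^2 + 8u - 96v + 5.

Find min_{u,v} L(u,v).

-75

L(u,v) separates as P(u) + Q(v) + 5, so its minimum is min P + min Q + 5.
P'(u) = 2u + 8 vanishes at u ∈ {-4}; Q'(v) = 4(v - 4)(v - 3)(v - 2) vanishes at v ∈ {2, 3, 4}.
Local minima of P (where P''>0): P(-4)=-16. Local minima of Q: Q(2)=-64, Q(4)=-64.
So the global minimum of L is P(-4) + Q(2) + 5 = -16 − 64 + 5 = -75, attained at (-4, 2).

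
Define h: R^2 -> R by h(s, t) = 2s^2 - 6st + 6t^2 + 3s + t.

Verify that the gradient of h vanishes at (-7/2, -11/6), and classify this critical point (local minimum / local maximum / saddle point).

∇h = (4s - 6t + 3, -6s + 12t + 1); substituting (-7/2, -11/6) gives ∇h = (0, 0), so (-7/2, -11/6) is indeed a critical point.
The Hessian of h is constant: H = [[4, -6], [-6, 12]].
det(H) = 4·12 − (-6)² = 12.
det(H) > 0 and tr(H) = 16 > 0, so H is positive definite and the point is a local minimum.

local minimum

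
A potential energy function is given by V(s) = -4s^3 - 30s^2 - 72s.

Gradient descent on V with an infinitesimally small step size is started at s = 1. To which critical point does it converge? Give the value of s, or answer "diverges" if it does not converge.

diverges

V'(s) = -12(s + 2)(s + 3), so V'(1) = -144.
Gradient descent moves in the -V' direction, i.e. s is increasing.
There is no critical point above s=1, and V' keeps the same sign, so the iterate runs off to +∞.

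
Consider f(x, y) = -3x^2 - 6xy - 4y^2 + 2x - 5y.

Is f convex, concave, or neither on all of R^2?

f is quadratic, so its Hessian is the constant matrix H = [[-6, -6], [-6, -8]].
det(H) = 12, tr(H) = -14.
det(H) > 0 and tr(H) < 0, so H is negative definite everywhere: concave.

concave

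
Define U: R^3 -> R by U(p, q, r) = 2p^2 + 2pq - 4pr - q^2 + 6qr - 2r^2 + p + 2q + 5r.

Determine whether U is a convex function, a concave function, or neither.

U is quadratic, so its Hessian is the constant matrix H = [[4, 2, -4], [2, -2, 6], [-4, 6, -4]].
Leading principal minors: 4, -12, -160.
Neither pattern holds ⇒ H is indefinite ⇒ neither convex nor concave.

neither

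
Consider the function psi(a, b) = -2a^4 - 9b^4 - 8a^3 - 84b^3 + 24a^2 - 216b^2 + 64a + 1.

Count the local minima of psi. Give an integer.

psi separates as a function of a plus a function of b, so ∇psi=0 decouples.
∂psi/∂a = -8(a - 2)(a + 1)(a + 4) = 0 at a ∈ {-4, -1, 2}; ∂psi/∂b = -36b(b + 3)(b + 4) = 0 at b ∈ {-4, -3, 0}.
The Hessian is diagonal: diag(psi_aa, psi_bb). Second derivatives: psi_aa(-4)=-144, psi_aa(-1)=72, psi_aa(2)=-144; psi_bb(-4)=-144, psi_bb(-3)=108, psi_bb(0)=-432.
Local minima occur where both diagonal entries positive: (-1, -3). Count: 1.

1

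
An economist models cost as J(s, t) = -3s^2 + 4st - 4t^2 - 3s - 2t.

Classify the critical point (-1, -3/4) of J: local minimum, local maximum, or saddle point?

local maximum

The Hessian of J is constant: H = [[-6, 4], [4, -8]].
det(H) = (-6)·(-8) − 4² = 32.
det(H) > 0 and tr(H) = -14 < 0, so H is negative definite and the point is a local maximum.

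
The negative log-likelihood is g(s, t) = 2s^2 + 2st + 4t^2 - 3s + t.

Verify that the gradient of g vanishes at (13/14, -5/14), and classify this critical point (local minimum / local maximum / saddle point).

∇g = (4s + 2t - 3, 2s + 8t + 1); substituting (13/14, -5/14) gives ∇g = (0, 0), so (13/14, -5/14) is indeed a critical point.
The Hessian of g is constant: H = [[4, 2], [2, 8]].
det(H) = 4·8 − 2² = 28.
det(H) > 0 and tr(H) = 12 > 0, so H is positive definite and the point is a local minimum.

local minimum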